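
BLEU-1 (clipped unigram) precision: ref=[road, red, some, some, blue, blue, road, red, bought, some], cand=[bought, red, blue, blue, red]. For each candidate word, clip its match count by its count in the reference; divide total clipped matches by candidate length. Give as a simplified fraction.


Reference word counts: {'blue': 2, 'bought': 1, 'red': 2, 'road': 2, 'some': 3}
Checking each candidate word (with clipping):
  'bought' -> in reference (ref count 1, used 1/1) -> match (matches: 1)
  'red' -> in reference (ref count 2, used 1/2) -> match (matches: 2)
  'blue' -> in reference (ref count 2, used 1/2) -> match (matches: 3)
  'blue' -> in reference (ref count 2, used 2/2) -> match (matches: 4)
  'red' -> in reference (ref count 2, used 2/2) -> match (matches: 5)
Clipped matches: 5, Candidate length: 5
Precision = 5/5 = 1

1


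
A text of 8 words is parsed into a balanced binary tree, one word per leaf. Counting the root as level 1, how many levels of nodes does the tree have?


In a balanced binary tree with n leaves the deepest leaf is ceil(log2(n)) edges below the root,
so counting node levels inclusive of root and leaves gives ceil(log2(n)) + 1 levels.
log2(8) = 3.0000
ceil(3.0000) = 3
levels = 3 + 1 = 4

4


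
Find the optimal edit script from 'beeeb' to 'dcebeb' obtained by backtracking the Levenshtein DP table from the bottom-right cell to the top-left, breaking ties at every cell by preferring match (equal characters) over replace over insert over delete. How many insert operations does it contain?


Edit distance = 3. Backtracking from cell (5, 6) with preference match > replace > insert > delete,
then listing the resulting alignment 'beeeb' -> 'dcebeb' left to right:
  Step 1: insert 'd' [insertion #1]
  Step 2: replace b->c
  Step 3: keep 'e'
  Step 4: replace e->b
  Step 5: keep 'e'
  Step 6: keep 'b'
Total insertions: 1

1


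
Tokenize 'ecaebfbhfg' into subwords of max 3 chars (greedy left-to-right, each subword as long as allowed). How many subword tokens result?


'ecaebfbhfg' has 10 characters.
Chunking with max size 3:
  Chunk 1: 'eca' (positions 0-2)
  Chunk 2: 'ebf' (positions 3-5)
  Chunk 3: 'bhf' (positions 6-8)
  Chunk 4: 'g' (positions 9-9)
Total chunks: ceil(10 / 3) = 4

4


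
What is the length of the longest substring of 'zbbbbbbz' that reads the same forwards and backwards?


Scanning 'zbbbbbbz' for palindromic substrings.
Substring at positions 0-7: 'zbbbbbbz'.
Check: reverse('zbbbbbbz') = 'zbbbbbbz' -> palindrome confirmed.
No longer palindromic substring exists; longest length = 8

8


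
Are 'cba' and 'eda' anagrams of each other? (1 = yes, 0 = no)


Sort characters of 'cba': 'abc'
Sort characters of 'eda': 'ade'
Sorted forms differ -> they are NOT anagrams
Result: 0

0


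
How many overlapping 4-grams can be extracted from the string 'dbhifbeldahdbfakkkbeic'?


String 'dbhifbeldahdbfakkkbeic' has length L = 22.
Number of overlapping n-grams = L - n + 1
Substituting: 22 - 4 + 1 = 19

19


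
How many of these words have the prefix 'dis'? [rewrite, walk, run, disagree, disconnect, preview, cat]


Checking each word for prefix 'dis':
  'rewrite' -> no (count: 0)
  'walk' -> no (count: 0)
  'run' -> no (count: 0)
  'disagree' -> YES, starts with 'dis' (count: 1)
  'disconnect' -> YES, starts with 'dis' (count: 2)
  'preview' -> no (count: 2)
  'cat' -> no (count: 2)
Total with prefix 'dis': 2

2


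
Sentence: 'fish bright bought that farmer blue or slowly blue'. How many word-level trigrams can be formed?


Word trigrams from [9] words:
  Trigram 1: (fish bright bought)
  Trigram 2: (bright bought that)
  Trigram 3: (bought that farmer)
  Trigram 4: (that farmer blue)
  Trigram 5: (farmer blue or)
  Trigram 6: (blue or slowly)
  Trigram 7: (or slowly blue)
Total word trigrams: 9 - 2 = 7

7


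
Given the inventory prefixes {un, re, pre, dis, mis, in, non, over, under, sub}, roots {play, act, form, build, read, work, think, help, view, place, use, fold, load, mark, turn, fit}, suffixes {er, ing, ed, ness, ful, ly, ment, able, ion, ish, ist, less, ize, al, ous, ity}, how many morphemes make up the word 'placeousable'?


Segmenting 'placeousable' against the inventory:
  'place' -> root (morpheme 1)
  'ous' -> suffix (morpheme 2)
  'able' -> suffix (morpheme 3)
Total morphemes: 3

3


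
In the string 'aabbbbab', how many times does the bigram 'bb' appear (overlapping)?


Scanning 'aabbbbab' for bigram 'bb':
  Position 0: 'aa' -> no
  Position 1: 'ab' -> no
  Position 2: 'bb' -> MATCH
  Position 3: 'bb' -> MATCH
  Position 4: 'bb' -> MATCH
  Position 5: 'ba' -> no
  Position 6: 'ab' -> no
Total matches: 3

3


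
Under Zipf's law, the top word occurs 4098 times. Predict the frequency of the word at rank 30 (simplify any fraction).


Zipf's law: freq(rank) = f1 / rank
f1 = 4098, rank = 30
freq = 4098 / 30
GCD(4098, 30) = 6
Simplified: 683/5

683/5


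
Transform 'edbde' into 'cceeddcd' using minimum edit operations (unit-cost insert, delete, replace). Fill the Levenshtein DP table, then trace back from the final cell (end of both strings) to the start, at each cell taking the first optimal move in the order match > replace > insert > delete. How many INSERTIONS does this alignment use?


Edit distance = 6. Backtracking from cell (5, 8) with preference match > replace > insert > delete,
then listing the resulting alignment 'edbde' -> 'cceeddcd' left to right:
  Step 1: insert 'c' [insertion #1]
  Step 2: insert 'c' [insertion #2]
  Step 3: insert 'e' [insertion #3]
  Step 4: keep 'e'
  Step 5: keep 'd'
  Step 6: replace b->d
  Step 7: replace d->c
  Step 8: replace e->d
Total insertions: 3

3


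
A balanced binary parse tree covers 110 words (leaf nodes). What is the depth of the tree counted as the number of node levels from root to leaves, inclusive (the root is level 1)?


In a balanced binary tree with n leaves the deepest leaf is ceil(log2(n)) edges below the root,
so counting node levels inclusive of root and leaves gives ceil(log2(n)) + 1 levels.
log2(110) = 6.7814
ceil(6.7814) = 7
levels = 7 + 1 = 8

8


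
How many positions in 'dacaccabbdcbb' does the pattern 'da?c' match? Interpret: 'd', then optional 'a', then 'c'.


Pattern: da?c means 'd', then optional 'a', then 'c'.
Scanning 'dacaccabbdcbb' position-by-position:
  Pos 0: window 'dac' -> MATCH
  Pos 1: window 'aca' -> no
  Pos 2: window 'cac' -> no
  Pos 3: window 'acc' -> no
  Pos 4: window 'cca' -> no
  Pos 5: window 'cab' -> no
  Pos 6: window 'abb' -> no
  Pos 7: window 'bbd' -> no
  Pos 8: window 'bdc' -> no
  Pos 9: window 'dcb' -> MATCH
  Pos 10: window 'cbb' -> no
  Pos 11: window 'bb' -> no
  Pos 12: window 'b' -> no
Total matches: 2

2


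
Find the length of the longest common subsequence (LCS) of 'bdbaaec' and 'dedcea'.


DP table for LCS of 'bdbaaec' and 'dedcea':
       d  e  d  c  e  a
    0  0  0  0  0  0  0
  b 0  0  0  0  0  0  0
  d 0  1  1  1  1  1  1
  b 0  1  1  1  1  1  1
  a 0  1  1  1  1  1  2
  a 0  1  1  1  1  1  2
  e 0  1  2  2  2  2  2
  c 0  1  2  2  3  3  3
LCS: 'dec'
LCS length = 3

3


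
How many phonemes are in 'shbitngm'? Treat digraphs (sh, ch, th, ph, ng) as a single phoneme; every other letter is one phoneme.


Parsing 'shbitngm' greedily, digraphs first:
  'sh' -> digraph (1 consonant phoneme) (phonemes so far: 1)
  'b' -> consonant phoneme (phonemes so far: 2)
  'i' -> vowel phoneme (phonemes so far: 3)
  't' -> consonant phoneme (phonemes so far: 4)
  'ng' -> digraph (1 consonant phoneme) (phonemes so far: 5)
  'm' -> consonant phoneme (phonemes so far: 6)
Total phonemes: 6

6


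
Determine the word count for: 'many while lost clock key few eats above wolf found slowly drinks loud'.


Counting words by splitting on spaces:
  Word 1: 'many'
  Word 2: 'while'
  Word 3: 'lost'
  Word 4: 'clock'
  Word 5: 'key'
  Word 6: 'few'
  Word 7: 'eats'
  Word 8: 'above'
  Word 9: 'wolf'
  Word 10: 'found'
  Word 11: 'slowly'
  Word 12: 'drinks'
  Word 13: 'loud'
Total words: 13

13


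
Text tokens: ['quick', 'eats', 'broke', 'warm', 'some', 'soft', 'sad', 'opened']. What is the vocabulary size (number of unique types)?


Listing all tokens and tracking unique types:
  Token 1: 'quick' -> NEW (unique so far: 1)
  Token 2: 'eats' -> NEW (unique so far: 2)
  Token 3: 'broke' -> NEW (unique so far: 3)
  Token 4: 'warm' -> NEW (unique so far: 4)
  Token 5: 'some' -> NEW (unique so far: 5)
  Token 6: 'soft' -> NEW (unique so far: 6)
  Token 7: 'sad' -> NEW (unique so far: 7)
  Token 8: 'opened' -> NEW (unique so far: 8)
Unique types: ('broke', 'eats', 'opened', 'quick', 'sad', 'soft', 'some', 'warm')
Vocabulary size: 8

8


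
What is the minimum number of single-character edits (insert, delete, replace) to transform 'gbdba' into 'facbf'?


Building DP table for s1='gbdba' (len 5) and s2='facbf' (len 5):
       f  a  c  b  f
    0  1  2  3  4  5
  g 1  1  2  3  4  5
  b 2  2  2  3  3  4
  d 3  3  3  3  4  4
  b 4  4  4  4  3  4
  a 5  5  4  5  4  4
Edit distance = dp[5][5] = 4

4


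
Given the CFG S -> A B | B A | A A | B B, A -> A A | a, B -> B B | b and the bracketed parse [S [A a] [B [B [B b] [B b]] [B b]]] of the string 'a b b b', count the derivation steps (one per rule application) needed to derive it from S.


Every bracketed nonterminal node [X ...] in the tree is produced by exactly one rule application.
Reading the tree off as a leftmost derivation:
  Step 1: S  =>  A B   (applied S -> A B)
  Step 2: A B  =>  a B   (applied A -> a)
  Step 3: a B  =>  a B B   (applied B -> B B)
  Step 4: a B B  =>  a B B B   (applied B -> B B)
  Step 5: a B B B  =>  a b B B   (applied B -> b)
  Step 6: a b B B  =>  a b b B   (applied B -> b)
  Step 7: a b b B  =>  a b b b   (applied B -> b)
Final yield: a b b b
Total rewrite steps: 7

7


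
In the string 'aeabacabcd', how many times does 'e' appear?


Scanning 'aeabacabcd' for 'e':
  Position 1: 'e' -> MATCH (count: 1)
Total occurrences of 'e': 1

1


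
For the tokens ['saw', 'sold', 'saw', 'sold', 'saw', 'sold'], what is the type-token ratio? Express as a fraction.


Tokens: 6
Unique types: ('saw', 'sold') = 2
TTR = 2/6
Simplify: divide both by 2 -> 1/3
TTR = 1/3

1/3


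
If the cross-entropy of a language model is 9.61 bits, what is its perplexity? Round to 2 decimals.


Perplexity formula: PP = 2^H
H = 9.61
PP = 2^9.61
Decompose: 2^9.61 = 2^9 * 2^0.61
2^9 = 512, 2^0.61 ~ 1.5262592
PP ~ 512 * 1.5262592 = 781.4447104
Rounded to 2 decimals: 781.44

781.44


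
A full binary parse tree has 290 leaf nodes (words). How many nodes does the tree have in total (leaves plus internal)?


Leaf nodes (terminals): 290
Internal nodes = n - 1 = 290 - 1 = 289
Total = leaves + internal = 290 + 289 = 579

579


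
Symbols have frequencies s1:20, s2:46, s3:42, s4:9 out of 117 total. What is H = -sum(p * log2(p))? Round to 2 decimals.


Computing entropy H = -sum(p_i * log2(p_i)):
  s1: p = 20/117 = 0.1709, -p*log2(p) = 0.4356
  s2: p = 46/117 = 0.3932, -p*log2(p) = 0.5295
  s3: p = 42/117 = 0.3590, -p*log2(p) = 0.5306
  s4: p = 9/117 = 0.0769, -p*log2(p) = 0.2846
H = sum of terms = 1.7803
Rounded to 2 decimals: 1.78

1.78


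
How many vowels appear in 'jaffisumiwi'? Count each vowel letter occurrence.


Scanning each character of 'jaffisumiwi':
  Position 1: 'j' -> consonant (running count: 0)
  Position 2: 'a' -> vowel (running count: 1)
  Position 3: 'f' -> consonant (running count: 1)
  Position 4: 'f' -> consonant (running count: 1)
  Position 5: 'i' -> vowel (running count: 2)
  Position 6: 's' -> consonant (running count: 2)
  Position 7: 'u' -> vowel (running count: 3)
  Position 8: 'm' -> consonant (running count: 3)
  Position 9: 'i' -> vowel (running count: 4)
  Position 10: 'w' -> consonant (running count: 4)
  Position 11: 'i' -> vowel (running count: 5)
Total vowels: 5

5


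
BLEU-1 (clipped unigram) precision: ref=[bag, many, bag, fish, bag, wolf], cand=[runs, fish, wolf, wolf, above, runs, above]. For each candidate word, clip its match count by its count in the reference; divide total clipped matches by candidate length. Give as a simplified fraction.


Reference word counts: {'bag': 3, 'fish': 1, 'many': 1, 'wolf': 1}
Checking each candidate word (with clipping):
  'runs' -> not in reference -> no match (matches: 0)
  'fish' -> in reference (ref count 1, used 1/1) -> match (matches: 1)
  'wolf' -> in reference (ref count 1, used 1/1) -> match (matches: 2)
  'wolf' -> ref count 1 already used up (1/1) -> clipped, no match (matches: 2)
  'above' -> not in reference -> no match (matches: 2)
  'runs' -> not in reference -> no match (matches: 2)
  'above' -> not in reference -> no match (matches: 2)
Clipped matches: 2, Candidate length: 7
Precision = 2/7

2/7


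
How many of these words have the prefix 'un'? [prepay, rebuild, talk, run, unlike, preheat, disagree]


Checking each word for prefix 'un':
  'prepay' -> no (count: 0)
  'rebuild' -> no (count: 0)
  'talk' -> no (count: 0)
  'run' -> no (count: 0)
  'unlike' -> YES, starts with 'un' (count: 1)
  'preheat' -> no (count: 1)
  'disagree' -> no (count: 1)
Total with prefix 'un': 1

1


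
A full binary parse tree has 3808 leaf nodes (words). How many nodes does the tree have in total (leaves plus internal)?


Leaf nodes (terminals): 3808
Internal nodes = n - 1 = 3808 - 1 = 3807
Total = leaves + internal = 3808 + 3807 = 7615

7615


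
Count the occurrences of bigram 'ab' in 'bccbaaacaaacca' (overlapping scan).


Scanning 'bccbaaacaaacca' for bigram 'ab':
  Position 0: 'bc' -> no
  Position 1: 'cc' -> no
  Position 2: 'cb' -> no
  Position 3: 'ba' -> no
  Position 4: 'aa' -> no
  Position 5: 'aa' -> no
  Position 6: 'ac' -> no
  Position 7: 'ca' -> no
  Position 8: 'aa' -> no
  Position 9: 'aa' -> no
  Position 10: 'ac' -> no
  Position 11: 'cc' -> no
  Position 12: 'ca' -> no
Total matches: 0

0


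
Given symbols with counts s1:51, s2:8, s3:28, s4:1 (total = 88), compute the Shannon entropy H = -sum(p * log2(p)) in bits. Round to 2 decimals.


Computing entropy H = -sum(p_i * log2(p_i)):
  s1: p = 51/88 = 0.5795, -p*log2(p) = 0.4561
  s2: p = 8/88 = 0.0909, -p*log2(p) = 0.3145
  s3: p = 28/88 = 0.3182, -p*log2(p) = 0.5257
  s4: p = 1/88 = 0.0114, -p*log2(p) = 0.0734
H = sum of terms = 1.3697
Rounded to 2 decimals: 1.37

1.37


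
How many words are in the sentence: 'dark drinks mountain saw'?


Counting words by splitting on spaces:
  Word 1: 'dark'
  Word 2: 'drinks'
  Word 3: 'mountain'
  Word 4: 'saw'
Total words: 4

4


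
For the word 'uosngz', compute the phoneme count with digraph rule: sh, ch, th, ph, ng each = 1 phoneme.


Parsing 'uosngz' greedily, digraphs first:
  'u' -> vowel phoneme (phonemes so far: 1)
  'o' -> vowel phoneme (phonemes so far: 2)
  's' -> consonant phoneme (phonemes so far: 3)
  'ng' -> digraph (1 consonant phoneme) (phonemes so far: 4)
  'z' -> consonant phoneme (phonemes so far: 5)
Total phonemes: 5

5


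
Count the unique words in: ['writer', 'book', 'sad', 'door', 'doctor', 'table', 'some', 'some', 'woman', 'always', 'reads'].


Listing all tokens and tracking unique types:
  Token 1: 'writer' -> NEW (unique so far: 1)
  Token 2: 'book' -> NEW (unique so far: 2)
  Token 3: 'sad' -> NEW (unique so far: 3)
  Token 4: 'door' -> NEW (unique so far: 4)
  Token 5: 'doctor' -> NEW (unique so far: 5)
  Token 6: 'table' -> NEW (unique so far: 6)
  Token 7: 'some' -> NEW (unique so far: 7)
  Token 8: 'some' -> duplicate (unique so far: 7)
  Token 9: 'woman' -> NEW (unique so far: 8)
  Token 10: 'always' -> NEW (unique so far: 9)
  Token 11: 'reads' -> NEW (unique so far: 10)
Unique types: ('always', 'book', 'doctor', 'door', 'reads', 'sad', 'some', 'table', 'woman', 'writer')
Vocabulary size: 10

10


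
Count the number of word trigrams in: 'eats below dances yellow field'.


Word trigrams from [5] words:
  Trigram 1: (eats below dances)
  Trigram 2: (below dances yellow)
  Trigram 3: (dances yellow field)
Total word trigrams: 5 - 2 = 3

3


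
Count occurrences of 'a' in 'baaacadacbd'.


Scanning 'baaacadacbd' for 'a':
  Position 1: 'a' -> MATCH (count: 1)
  Position 2: 'a' -> MATCH (count: 2)
  Position 3: 'a' -> MATCH (count: 3)
  Position 5: 'a' -> MATCH (count: 4)
  Position 7: 'a' -> MATCH (count: 5)
Total occurrences of 'a': 5

5


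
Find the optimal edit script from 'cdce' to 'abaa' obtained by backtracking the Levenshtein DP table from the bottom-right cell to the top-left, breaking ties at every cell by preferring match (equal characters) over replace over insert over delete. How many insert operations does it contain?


Edit distance = 4. Backtracking from cell (4, 4) with preference match > replace > insert > delete,
then listing the resulting alignment 'cdce' -> 'abaa' left to right:
  Step 1: replace c->a
  Step 2: replace d->b
  Step 3: replace c->a
  Step 4: replace e->a
Total insertions: 0

0


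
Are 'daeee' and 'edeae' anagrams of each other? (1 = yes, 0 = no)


Sort characters of 'daeee': 'adeee'
Sort characters of 'edeae': 'adeee'
Sorted forms match -> they ARE anagrams
Result: 1

1


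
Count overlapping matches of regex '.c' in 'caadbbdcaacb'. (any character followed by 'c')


Pattern: .c means any character followed by 'c'.
Scanning 'caadbbdcaacb' position-by-position:
  Pos 0: window 'ca' -> no
  Pos 1: window 'aa' -> no
  Pos 2: window 'ad' -> no
  Pos 3: window 'db' -> no
  Pos 4: window 'bb' -> no
  Pos 5: window 'bd' -> no
  Pos 6: window 'dc' -> MATCH
  Pos 7: window 'ca' -> no
  Pos 8: window 'aa' -> no
  Pos 9: window 'ac' -> MATCH
  Pos 10: window 'cb' -> no
  Pos 11: window 'b' -> no
Total matches: 2

2


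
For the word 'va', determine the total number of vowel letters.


Scanning each character of 'va':
  Position 1: 'v' -> consonant (running count: 0)
  Position 2: 'a' -> vowel (running count: 1)
Total vowels: 1

1


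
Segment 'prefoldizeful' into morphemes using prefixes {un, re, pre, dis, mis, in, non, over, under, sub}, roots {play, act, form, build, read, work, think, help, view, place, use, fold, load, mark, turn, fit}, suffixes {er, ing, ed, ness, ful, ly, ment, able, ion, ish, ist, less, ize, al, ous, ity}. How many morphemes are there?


Segmenting 'prefoldizeful' against the inventory:
  'pre' -> prefix (morpheme 1)
  'fold' -> root (morpheme 2)
  'ize' -> suffix (morpheme 3)
  'ful' -> suffix (morpheme 4)
Total morphemes: 4

4


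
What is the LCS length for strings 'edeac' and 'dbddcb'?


DP table for LCS of 'edeac' and 'dbddcb':
       d  b  d  d  c  b
    0  0  0  0  0  0  0
  e 0  0  0  0  0  0  0
  d 0  1  1  1  1  1  1
  e 0  1  1  1  1  1  1
  a 0  1  1  1  1  1  1
  c 0  1  1  1  1  2  2
LCS: 'dc'
LCS length = 2

2


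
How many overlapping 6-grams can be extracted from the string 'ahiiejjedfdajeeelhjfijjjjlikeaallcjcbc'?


String 'ahiiejjedfdajeeelhjfijjjjlikeaallcjcbc' has length L = 38.
Number of overlapping n-grams = L - n + 1
Substituting: 38 - 6 + 1 = 33

33


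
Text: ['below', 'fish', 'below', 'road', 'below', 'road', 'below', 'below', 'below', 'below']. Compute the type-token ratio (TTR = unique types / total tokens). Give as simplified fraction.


Tokens: 10
Unique types: ('below', 'fish', 'road') = 3
TTR = 3/10
Already in lowest terms.

3/10


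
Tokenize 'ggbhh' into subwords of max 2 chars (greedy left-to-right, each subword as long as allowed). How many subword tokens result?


'ggbhh' has 5 characters.
Chunking with max size 2:
  Chunk 1: 'gg' (positions 0-1)
  Chunk 2: 'bh' (positions 2-3)
  Chunk 3: 'h' (positions 4-4)
Total chunks: ceil(5 / 2) = 3

3


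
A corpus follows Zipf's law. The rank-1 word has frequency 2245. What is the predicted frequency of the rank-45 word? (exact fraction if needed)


Zipf's law: freq(rank) = f1 / rank
f1 = 2245, rank = 45
freq = 2245 / 45
GCD(2245, 45) = 5
Simplified: 449/9

449/9


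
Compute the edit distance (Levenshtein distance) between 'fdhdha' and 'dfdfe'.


Building DP table for s1='fdhdha' (len 6) and s2='dfdfe' (len 5):
       d  f  d  f  e
    0  1  2  3  4  5
  f 1  1  1  2  3  4
  d 2  1  2  1  2  3
  h 3  2  2  2  2  3
  d 4  3  3  2  3  3
  h 5  4  4  3  3  4
  a 6  5  5  4  4  4
Edit distance = dp[6][5] = 4

4


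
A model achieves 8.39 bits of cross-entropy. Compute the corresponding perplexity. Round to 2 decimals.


Perplexity formula: PP = 2^H
H = 8.39
PP = 2^8.39
Decompose: 2^8.39 = 2^8 * 2^0.39
2^8 = 256, 2^0.39 ~ 1.3103934
PP ~ 256 * 1.3103934 = 335.4607104
Rounded to 2 decimals: 335.46

335.46


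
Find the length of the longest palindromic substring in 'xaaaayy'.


Scanning 'xaaaayy' for palindromic substrings.
Substring at positions 1-4: 'aaaa'.
Check: reverse('aaaa') = 'aaaa' -> palindrome confirmed.
Neighbouring characters ('x' / 'y') break symmetry, so it cannot extend further.
No longer palindromic substring exists; longest length = 4

4


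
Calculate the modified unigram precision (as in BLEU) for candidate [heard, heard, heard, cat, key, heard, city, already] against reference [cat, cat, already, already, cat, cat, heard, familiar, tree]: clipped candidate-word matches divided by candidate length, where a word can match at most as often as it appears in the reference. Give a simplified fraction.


Reference word counts: {'already': 2, 'cat': 4, 'familiar': 1, 'heard': 1, 'tree': 1}
Checking each candidate word (with clipping):
  'heard' -> in reference (ref count 1, used 1/1) -> match (matches: 1)
  'heard' -> ref count 1 already used up (1/1) -> clipped, no match (matches: 1)
  'heard' -> ref count 1 already used up (1/1) -> clipped, no match (matches: 1)
  'cat' -> in reference (ref count 4, used 1/4) -> match (matches: 2)
  'key' -> not in reference -> no match (matches: 2)
  'heard' -> ref count 1 already used up (1/1) -> clipped, no match (matches: 2)
  'city' -> not in reference -> no match (matches: 2)
  'already' -> in reference (ref count 2, used 1/2) -> match (matches: 3)
Clipped matches: 3, Candidate length: 8
Precision = 3/8

3/8


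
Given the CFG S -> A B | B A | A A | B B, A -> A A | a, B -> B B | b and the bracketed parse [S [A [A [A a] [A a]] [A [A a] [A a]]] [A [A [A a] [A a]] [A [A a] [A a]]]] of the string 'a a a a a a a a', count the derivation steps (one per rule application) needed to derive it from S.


Every bracketed nonterminal node [X ...] in the tree is produced by exactly one rule application.
Reading the tree off as a leftmost derivation:
  Step 1: S  =>  A A   (applied S -> A A)
  Step 2: A A  =>  A A A   (applied A -> A A)
  Step 3: A A A  =>  A A A A   (applied A -> A A)
  Step 4: A A A A  =>  a A A A   (applied A -> a)
  Step 5: a A A A  =>  a a A A   (applied A -> a)
  Step 6: a a A A  =>  a a A A A   (applied A -> A A)
  Step 7: a a A A A  =>  a a a A A   (applied A -> a)
  Step 8: a a a A A  =>  a a a a A   (applied A -> a)
  Step 9: a a a a A  =>  a a a a A A   (applied A -> A A)
  Step 10: a a a a A A  =>  a a a a A A A   (applied A -> A A)
  Step 11: a a a a A A A  =>  a a a a a A A   (applied A -> a)
  Step 12: a a a a a A A  =>  a a a a a a A   (applied A -> a)
  Step 13: a a a a a a A  =>  a a a a a a A A   (applied A -> A A)
  Step 14: a a a a a a A A  =>  a a a a a a a A   (applied A -> a)
  Step 15: a a a a a a a A  =>  a a a a a a a a   (applied A -> a)
Final yield: a a a a a a a a
Total rewrite steps: 15

15


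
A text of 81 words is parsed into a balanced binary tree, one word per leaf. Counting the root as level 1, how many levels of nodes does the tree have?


In a balanced binary tree with n leaves the deepest leaf is ceil(log2(n)) edges below the root,
so counting node levels inclusive of root and leaves gives ceil(log2(n)) + 1 levels.
log2(81) = 6.3399
ceil(6.3399) = 7
levels = 7 + 1 = 8

8


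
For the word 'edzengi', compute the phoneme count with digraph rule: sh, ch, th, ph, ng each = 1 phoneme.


Parsing 'edzengi' greedily, digraphs first:
  'e' -> vowel phoneme (phonemes so far: 1)
  'd' -> consonant phoneme (phonemes so far: 2)
  'z' -> consonant phoneme (phonemes so far: 3)
  'e' -> vowel phoneme (phonemes so far: 4)
  'ng' -> digraph (1 consonant phoneme) (phonemes so far: 5)
  'i' -> vowel phoneme (phonemes so far: 6)
Total phonemes: 6

6


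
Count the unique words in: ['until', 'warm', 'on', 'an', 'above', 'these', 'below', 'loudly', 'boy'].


Listing all tokens and tracking unique types:
  Token 1: 'until' -> NEW (unique so far: 1)
  Token 2: 'warm' -> NEW (unique so far: 2)
  Token 3: 'on' -> NEW (unique so far: 3)
  Token 4: 'an' -> NEW (unique so far: 4)
  Token 5: 'above' -> NEW (unique so far: 5)
  Token 6: 'these' -> NEW (unique so far: 6)
  Token 7: 'below' -> NEW (unique so far: 7)
  Token 8: 'loudly' -> NEW (unique so far: 8)
  Token 9: 'boy' -> NEW (unique so far: 9)
Unique types: ('above', 'an', 'below', 'boy', 'loudly', 'on', 'these', 'until', 'warm')
Vocabulary size: 9

9


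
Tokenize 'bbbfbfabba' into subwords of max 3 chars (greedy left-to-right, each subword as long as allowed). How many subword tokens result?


'bbbfbfabba' has 10 characters.
Chunking with max size 3:
  Chunk 1: 'bbb' (positions 0-2)
  Chunk 2: 'fbf' (positions 3-5)
  Chunk 3: 'abb' (positions 6-8)
  Chunk 4: 'a' (positions 9-9)
Total chunks: ceil(10 / 3) = 4

4


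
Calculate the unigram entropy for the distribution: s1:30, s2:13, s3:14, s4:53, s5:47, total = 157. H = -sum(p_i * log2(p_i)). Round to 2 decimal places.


Computing entropy H = -sum(p_i * log2(p_i)):
  s1: p = 30/157 = 0.1911, -p*log2(p) = 0.4563
  s2: p = 13/157 = 0.0828, -p*log2(p) = 0.2976
  s3: p = 14/157 = 0.0892, -p*log2(p) = 0.3110
  s4: p = 53/157 = 0.3376, -p*log2(p) = 0.5289
  s5: p = 47/157 = 0.2994, -p*log2(p) = 0.5209
H = sum of terms = 2.1147
Rounded to 2 decimals: 2.11

2.11


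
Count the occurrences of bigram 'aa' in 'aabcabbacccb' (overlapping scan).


Scanning 'aabcabbacccb' for bigram 'aa':
  Position 0: 'aa' -> MATCH
  Position 1: 'ab' -> no
  Position 2: 'bc' -> no
  Position 3: 'ca' -> no
  Position 4: 'ab' -> no
  Position 5: 'bb' -> no
  Position 6: 'ba' -> no
  Position 7: 'ac' -> no
  Position 8: 'cc' -> no
  Position 9: 'cc' -> no
  Position 10: 'cb' -> no
Total matches: 1

1


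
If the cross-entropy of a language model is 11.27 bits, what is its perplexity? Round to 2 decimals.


Perplexity formula: PP = 2^H
H = 11.27
PP = 2^11.27
Decompose: 2^11.27 = 2^11 * 2^0.27
2^11 = 2048, 2^0.27 ~ 1.2058078
PP ~ 2048 * 1.2058078 = 2469.4943744
Rounded to 2 decimals: 2469.49

2469.49


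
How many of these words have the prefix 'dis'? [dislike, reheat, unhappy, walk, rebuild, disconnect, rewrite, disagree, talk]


Checking each word for prefix 'dis':
  'dislike' -> YES, starts with 'dis' (count: 1)
  'reheat' -> no (count: 1)
  'unhappy' -> no (count: 1)
  'walk' -> no (count: 1)
  'rebuild' -> no (count: 1)
  'disconnect' -> YES, starts with 'dis' (count: 2)
  'rewrite' -> no (count: 2)
  'disagree' -> YES, starts with 'dis' (count: 3)
  'talk' -> no (count: 3)
Total with prefix 'dis': 3

3


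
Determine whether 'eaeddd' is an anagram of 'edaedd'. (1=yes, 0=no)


Sort characters of 'eaeddd': 'adddee'
Sort characters of 'edaedd': 'adddee'
Sorted forms match -> they ARE anagrams
Result: 1

1


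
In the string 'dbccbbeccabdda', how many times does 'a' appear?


Scanning 'dbccbbeccabdda' for 'a':
  Position 9: 'a' -> MATCH (count: 1)
  Position 13: 'a' -> MATCH (count: 2)
Total occurrences of 'a': 2

2


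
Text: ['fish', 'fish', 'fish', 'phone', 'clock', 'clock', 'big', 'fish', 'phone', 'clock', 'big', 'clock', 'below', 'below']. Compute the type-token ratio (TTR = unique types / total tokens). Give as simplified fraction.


Tokens: 14
Unique types: ('below', 'big', 'clock', 'fish', 'phone') = 5
TTR = 5/14
Already in lowest terms.

5/14


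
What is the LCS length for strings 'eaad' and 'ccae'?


DP table for LCS of 'eaad' and 'ccae':
       c  c  a  e
    0  0  0  0  0
  e 0  0  0  0  1
  a 0  0  0  1  1
  a 0  0  0  1  1
  d 0  0  0  1  1
LCS: 'e'
LCS length = 1

1


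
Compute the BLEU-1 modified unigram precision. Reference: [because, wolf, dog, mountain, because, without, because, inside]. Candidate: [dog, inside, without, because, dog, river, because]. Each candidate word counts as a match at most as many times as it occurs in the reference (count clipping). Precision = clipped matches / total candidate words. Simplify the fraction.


Reference word counts: {'because': 3, 'dog': 1, 'inside': 1, 'mountain': 1, 'without': 1, 'wolf': 1}
Checking each candidate word (with clipping):
  'dog' -> in reference (ref count 1, used 1/1) -> match (matches: 1)
  'inside' -> in reference (ref count 1, used 1/1) -> match (matches: 2)
  'without' -> in reference (ref count 1, used 1/1) -> match (matches: 3)
  'because' -> in reference (ref count 3, used 1/3) -> match (matches: 4)
  'dog' -> ref count 1 already used up (1/1) -> clipped, no match (matches: 4)
  'river' -> not in reference -> no match (matches: 4)
  'because' -> in reference (ref count 3, used 2/3) -> match (matches: 5)
Clipped matches: 5, Candidate length: 7
Precision = 5/7

5/7


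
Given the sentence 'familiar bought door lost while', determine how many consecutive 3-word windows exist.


Word trigrams from [5] words:
  Trigram 1: (familiar bought door)
  Trigram 2: (bought door lost)
  Trigram 3: (door lost while)
Total word trigrams: 5 - 2 = 3

3


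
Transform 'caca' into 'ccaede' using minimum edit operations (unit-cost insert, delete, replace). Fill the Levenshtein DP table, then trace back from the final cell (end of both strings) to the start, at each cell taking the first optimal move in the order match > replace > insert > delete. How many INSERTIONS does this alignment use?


Edit distance = 4. Backtracking from cell (4, 6) with preference match > replace > insert > delete,
then listing the resulting alignment 'caca' -> 'ccaede' left to right:
  Step 1: insert 'c' [insertion #1]
  Step 2: keep 'c'
  Step 3: keep 'a'
  Step 4: insert 'e' [insertion #2]
  Step 5: replace c->d
  Step 6: replace a->e
Total insertions: 2

2


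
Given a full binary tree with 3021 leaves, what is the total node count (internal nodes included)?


Leaf nodes (terminals): 3021
Internal nodes = n - 1 = 3021 - 1 = 3020
Total = leaves + internal = 3021 + 3020 = 6041

6041


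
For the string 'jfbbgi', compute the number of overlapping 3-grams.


String 'jfbbgi' has length L = 6.
Number of overlapping n-grams = L - n + 1
Substituting: 6 - 3 + 1 = 4

4


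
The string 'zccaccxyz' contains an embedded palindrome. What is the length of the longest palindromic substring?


Scanning 'zccaccxyz' for palindromic substrings.
Substring at positions 1-5: 'ccacc'.
Check: reverse('ccacc') = 'ccacc' -> palindrome confirmed.
Neighbouring characters ('z' / 'x') break symmetry, so it cannot extend further.
No longer palindromic substring exists; longest length = 5

5


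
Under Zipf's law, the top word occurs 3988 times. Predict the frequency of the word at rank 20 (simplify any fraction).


Zipf's law: freq(rank) = f1 / rank
f1 = 3988, rank = 20
freq = 3988 / 20
GCD(3988, 20) = 4
Simplified: 997/5

997/5


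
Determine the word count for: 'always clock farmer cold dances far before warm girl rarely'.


Counting words by splitting on spaces:
  Word 1: 'always'
  Word 2: 'clock'
  Word 3: 'farmer'
  Word 4: 'cold'
  Word 5: 'dances'
  Word 6: 'far'
  Word 7: 'before'
  Word 8: 'warm'
  Word 9: 'girl'
  Word 10: 'rarely'
Total words: 10

10


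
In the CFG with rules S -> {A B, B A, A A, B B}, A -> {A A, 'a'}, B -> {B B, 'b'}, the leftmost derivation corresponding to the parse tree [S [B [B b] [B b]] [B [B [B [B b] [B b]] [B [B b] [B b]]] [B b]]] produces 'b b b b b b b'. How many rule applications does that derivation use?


Every bracketed nonterminal node [X ...] in the tree is produced by exactly one rule application.
Reading the tree off as a leftmost derivation:
  Step 1: S  =>  B B   (applied S -> B B)
  Step 2: B B  =>  B B B   (applied B -> B B)
  Step 3: B B B  =>  b B B   (applied B -> b)
  Step 4: b B B  =>  b b B   (applied B -> b)
  Step 5: b b B  =>  b b B B   (applied B -> B B)
  Step 6: b b B B  =>  b b B B B   (applied B -> B B)
  Step 7: b b B B B  =>  b b B B B B   (applied B -> B B)
  Step 8: b b B B B B  =>  b b b B B B   (applied B -> b)
  Step 9: b b b B B B  =>  b b b b B B   (applied B -> b)
  Step 10: b b b b B B  =>  b b b b B B B   (applied B -> B B)
  Step 11: b b b b B B B  =>  b b b b b B B   (applied B -> b)
  Step 12: b b b b b B B  =>  b b b b b b B   (applied B -> b)
  Step 13: b b b b b b B  =>  b b b b b b b   (applied B -> b)
Final yield: b b b b b b b
Total rewrite steps: 13

13


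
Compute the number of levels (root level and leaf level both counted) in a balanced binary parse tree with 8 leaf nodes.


In a balanced binary tree with n leaves the deepest leaf is ceil(log2(n)) edges below the root,
so counting node levels inclusive of root and leaves gives ceil(log2(n)) + 1 levels.
log2(8) = 3.0000
ceil(3.0000) = 3
levels = 3 + 1 = 4

4


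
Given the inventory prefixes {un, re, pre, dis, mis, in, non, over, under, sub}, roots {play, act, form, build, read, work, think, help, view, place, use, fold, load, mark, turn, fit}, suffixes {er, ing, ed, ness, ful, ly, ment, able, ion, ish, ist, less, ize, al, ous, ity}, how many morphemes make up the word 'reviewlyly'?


Segmenting 'reviewlyly' against the inventory:
  're' -> prefix (morpheme 1)
  'view' -> root (morpheme 2)
  'ly' -> suffix (morpheme 3)
  'ly' -> suffix (morpheme 4)
Total morphemes: 4

4


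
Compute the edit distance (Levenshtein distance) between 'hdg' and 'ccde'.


Building DP table for s1='hdg' (len 3) and s2='ccde' (len 4):
       c  c  d  e
    0  1  2  3  4
  h 1  1  2  3  4
  d 2  2  2  2  3
  g 3  3  3  3  3
Edit distance = dp[3][4] = 3

3


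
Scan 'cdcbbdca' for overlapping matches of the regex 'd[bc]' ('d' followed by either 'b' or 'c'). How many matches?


Pattern: d[bc] means 'd' followed by either 'b' or 'c'.
Scanning 'cdcbbdca' position-by-position:
  Pos 0: window 'cd' -> no
  Pos 1: window 'dc' -> MATCH
  Pos 2: window 'cb' -> no
  Pos 3: window 'bb' -> no
  Pos 4: window 'bd' -> no
  Pos 5: window 'dc' -> MATCH
  Pos 6: window 'ca' -> no
  Pos 7: window 'a' -> no
Total matches: 2

2


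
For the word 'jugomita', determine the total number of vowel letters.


Scanning each character of 'jugomita':
  Position 1: 'j' -> consonant (running count: 0)
  Position 2: 'u' -> vowel (running count: 1)
  Position 3: 'g' -> consonant (running count: 1)
  Position 4: 'o' -> vowel (running count: 2)
  Position 5: 'm' -> consonant (running count: 2)
  Position 6: 'i' -> vowel (running count: 3)
  Position 7: 't' -> consonant (running count: 3)
  Position 8: 'a' -> vowel (running count: 4)
Total vowels: 4

4


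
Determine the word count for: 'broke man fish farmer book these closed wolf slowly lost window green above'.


Counting words by splitting on spaces:
  Word 1: 'broke'
  Word 2: 'man'
  Word 3: 'fish'
  Word 4: 'farmer'
  Word 5: 'book'
  Word 6: 'these'
  Word 7: 'closed'
  Word 8: 'wolf'
  Word 9: 'slowly'
  Word 10: 'lost'
  Word 11: 'window'
  Word 12: 'green'
  Word 13: 'above'
Total words: 13

13


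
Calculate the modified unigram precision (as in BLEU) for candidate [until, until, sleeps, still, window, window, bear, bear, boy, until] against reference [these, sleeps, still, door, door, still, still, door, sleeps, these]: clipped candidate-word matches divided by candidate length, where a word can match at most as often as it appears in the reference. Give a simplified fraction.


Reference word counts: {'door': 3, 'sleeps': 2, 'still': 3, 'these': 2}
Checking each candidate word (with clipping):
  'until' -> not in reference -> no match (matches: 0)
  'until' -> not in reference -> no match (matches: 0)
  'sleeps' -> in reference (ref count 2, used 1/2) -> match (matches: 1)
  'still' -> in reference (ref count 3, used 1/3) -> match (matches: 2)
  'window' -> not in reference -> no match (matches: 2)
  'window' -> not in reference -> no match (matches: 2)
  'bear' -> not in reference -> no match (matches: 2)
  'bear' -> not in reference -> no match (matches: 2)
  'boy' -> not in reference -> no match (matches: 2)
  'until' -> not in reference -> no match (matches: 2)
Clipped matches: 2, Candidate length: 10
Precision = 2/10 = 1/5

1/5


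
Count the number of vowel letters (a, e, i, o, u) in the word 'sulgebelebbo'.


Scanning each character of 'sulgebelebbo':
  Position 1: 's' -> consonant (running count: 0)
  Position 2: 'u' -> vowel (running count: 1)
  Position 3: 'l' -> consonant (running count: 1)
  Position 4: 'g' -> consonant (running count: 1)
  Position 5: 'e' -> vowel (running count: 2)
  Position 6: 'b' -> consonant (running count: 2)
  Position 7: 'e' -> vowel (running count: 3)
  Position 8: 'l' -> consonant (running count: 3)
  Position 9: 'e' -> vowel (running count: 4)
  Position 10: 'b' -> consonant (running count: 4)
  Position 11: 'b' -> consonant (running count: 4)
  Position 12: 'o' -> vowel (running count: 5)
Total vowels: 5

5


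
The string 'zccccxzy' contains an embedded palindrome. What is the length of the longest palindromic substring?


Scanning 'zccccxzy' for palindromic substrings.
Substring at positions 1-4: 'cccc'.
Check: reverse('cccc') = 'cccc' -> palindrome confirmed.
Neighbouring characters ('z' / 'x') break symmetry, so it cannot extend further.
No longer palindromic substring exists; longest length = 4

4


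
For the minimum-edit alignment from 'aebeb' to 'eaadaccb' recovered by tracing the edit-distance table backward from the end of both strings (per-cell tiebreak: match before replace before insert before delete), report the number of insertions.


Edit distance = 6. Backtracking from cell (5, 8) with preference match > replace > insert > delete,
then listing the resulting alignment 'aebeb' -> 'eaadaccb' left to right:
  Step 1: insert 'e' [insertion #1]
  Step 2: insert 'a' [insertion #2]
  Step 3: keep 'a'
  Step 4: insert 'd' [insertion #3]
  Step 5: replace e->a
  Step 6: replace b->c
  Step 7: replace e->c
  Step 8: keep 'b'
Total insertions: 3

3


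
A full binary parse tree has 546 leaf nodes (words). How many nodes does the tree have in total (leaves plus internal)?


Leaf nodes (terminals): 546
Internal nodes = n - 1 = 546 - 1 = 545
Total = leaves + internal = 546 + 545 = 1091

1091


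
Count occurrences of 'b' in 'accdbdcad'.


Scanning 'accdbdcad' for 'b':
  Position 4: 'b' -> MATCH (count: 1)
Total occurrences of 'b': 1

1


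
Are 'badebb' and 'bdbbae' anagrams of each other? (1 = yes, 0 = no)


Sort characters of 'badebb': 'abbbde'
Sort characters of 'bdbbae': 'abbbde'
Sorted forms match -> they ARE anagrams
Result: 1

1


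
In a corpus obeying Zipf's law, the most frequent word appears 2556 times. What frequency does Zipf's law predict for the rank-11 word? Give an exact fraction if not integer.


Zipf's law: freq(rank) = f1 / rank
f1 = 2556, rank = 11
freq = 2556 / 11
GCD(2556, 11) = 1
Simplified: 2556/11

2556/11


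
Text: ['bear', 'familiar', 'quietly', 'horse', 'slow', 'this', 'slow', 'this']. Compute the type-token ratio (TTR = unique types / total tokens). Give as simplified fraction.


Tokens: 8
Unique types: ('bear', 'familiar', 'horse', 'quietly', 'slow', 'this') = 6
TTR = 6/8
Simplify: divide both by 2 -> 3/4
TTR = 3/4

3/4


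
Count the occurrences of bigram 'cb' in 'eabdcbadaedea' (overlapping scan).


Scanning 'eabdcbadaedea' for bigram 'cb':
  Position 0: 'ea' -> no
  Position 1: 'ab' -> no
  Position 2: 'bd' -> no
  Position 3: 'dc' -> no
  Position 4: 'cb' -> MATCH
  Position 5: 'ba' -> no
  Position 6: 'ad' -> no
  Position 7: 'da' -> no
  Position 8: 'ae' -> no
  Position 9: 'ed' -> no
  Position 10: 'de' -> no
  Position 11: 'ea' -> no
Total matches: 1

1


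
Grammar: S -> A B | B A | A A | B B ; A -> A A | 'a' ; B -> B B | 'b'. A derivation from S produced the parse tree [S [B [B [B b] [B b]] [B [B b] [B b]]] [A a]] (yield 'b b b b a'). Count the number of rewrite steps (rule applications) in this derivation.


Every bracketed nonterminal node [X ...] in the tree is produced by exactly one rule application.
Reading the tree off as a leftmost derivation:
  Step 1: S  =>  B A   (applied S -> B A)
  Step 2: B A  =>  B B A   (applied B -> B B)
  Step 3: B B A  =>  B B B A   (applied B -> B B)
  Step 4: B B B A  =>  b B B A   (applied B -> b)
  Step 5: b B B A  =>  b b B A   (applied B -> b)
  Step 6: b b B A  =>  b b B B A   (applied B -> B B)
  Step 7: b b B B A  =>  b b b B A   (applied B -> b)
  Step 8: b b b B A  =>  b b b b A   (applied B -> b)
  Step 9: b b b b A  =>  b b b b a   (applied A -> a)
Final yield: b b b b a
Total rewrite steps: 9

9
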